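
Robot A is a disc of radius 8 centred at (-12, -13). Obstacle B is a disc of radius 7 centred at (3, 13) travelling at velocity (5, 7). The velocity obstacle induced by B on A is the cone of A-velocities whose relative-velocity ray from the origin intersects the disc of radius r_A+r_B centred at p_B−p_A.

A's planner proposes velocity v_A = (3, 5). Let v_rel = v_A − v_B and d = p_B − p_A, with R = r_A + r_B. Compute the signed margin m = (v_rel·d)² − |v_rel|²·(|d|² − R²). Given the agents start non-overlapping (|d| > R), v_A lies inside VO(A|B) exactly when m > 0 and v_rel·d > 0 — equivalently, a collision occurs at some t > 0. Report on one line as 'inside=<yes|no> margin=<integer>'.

d = (15, 26),  |d|² = 901;  R = 8+7 = 15,  c = 901−15² = 676
v_rel = (-2, -2),  |v_rel|² = 8;  v_rel·d = (-2)·(15) + (-2)·(26) = -82
8·t² + 164·t + 676 = 0  ⇒  m = (-82)² − 8·676 = 1316
m = 1316 > 0,  v_rel·d = -82 < 0  ⇒  outside

inside=no margin=1316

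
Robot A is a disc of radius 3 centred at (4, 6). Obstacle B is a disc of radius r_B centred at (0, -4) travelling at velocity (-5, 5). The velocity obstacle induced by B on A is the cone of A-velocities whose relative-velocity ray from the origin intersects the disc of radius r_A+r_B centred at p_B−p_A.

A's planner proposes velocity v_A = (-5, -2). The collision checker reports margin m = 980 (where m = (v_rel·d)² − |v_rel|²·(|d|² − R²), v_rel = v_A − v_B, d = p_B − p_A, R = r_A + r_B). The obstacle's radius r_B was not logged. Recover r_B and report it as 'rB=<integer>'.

m = 980
d = (-4, -10);  v_rel = (0, -7),  |v_rel|² = 49
v_rel×d = (0)·(-10) − (-7)·(-4) = -28
since m = R²·49 − (-28)²:  R² = (784 + 980) / 49 = 36
R = √36 = 6  ⇒  r_B = 6 − 3 = 3

rB=3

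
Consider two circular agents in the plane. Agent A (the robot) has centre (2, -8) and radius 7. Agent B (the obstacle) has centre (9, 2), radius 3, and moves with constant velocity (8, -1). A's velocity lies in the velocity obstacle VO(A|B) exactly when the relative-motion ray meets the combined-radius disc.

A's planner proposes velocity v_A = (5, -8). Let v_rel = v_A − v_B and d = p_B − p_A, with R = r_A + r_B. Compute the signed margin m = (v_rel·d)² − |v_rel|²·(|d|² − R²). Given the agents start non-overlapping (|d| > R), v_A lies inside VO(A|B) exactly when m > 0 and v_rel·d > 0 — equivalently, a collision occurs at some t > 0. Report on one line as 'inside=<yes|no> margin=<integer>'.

d = (7, 10),  |d|² = 149;  R = 7+3 = 10,  c = 149−10² = 49
v_rel = (-3, -7),  |v_rel|² = 58;  v_rel·d = (-3)·(7) + (-7)·(10) = -91
58·t² + 182·t + 49 = 0  ⇒  m = (-91)² − 58·49 = 5439
m = 5439 > 0,  v_rel·d = -91 < 0  ⇒  outside

inside=no margin=5439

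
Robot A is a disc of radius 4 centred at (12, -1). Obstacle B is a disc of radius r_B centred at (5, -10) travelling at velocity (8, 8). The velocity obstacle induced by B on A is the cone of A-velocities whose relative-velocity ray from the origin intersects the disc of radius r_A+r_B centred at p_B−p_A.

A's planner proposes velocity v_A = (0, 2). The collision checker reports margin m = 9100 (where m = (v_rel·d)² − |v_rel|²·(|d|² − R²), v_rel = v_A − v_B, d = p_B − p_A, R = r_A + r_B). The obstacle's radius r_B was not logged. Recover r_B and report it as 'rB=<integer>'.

m = 9100
d = (-7, -9);  v_rel = (-8, -6),  |v_rel|² = 100
v_rel×d = (-8)·(-9) − (-6)·(-7) = 30
since m = R²·100 − 30²:  R² = (900 + 9100) / 100 = 100
R = √100 = 10  ⇒  r_B = 10 − 4 = 6

rB=6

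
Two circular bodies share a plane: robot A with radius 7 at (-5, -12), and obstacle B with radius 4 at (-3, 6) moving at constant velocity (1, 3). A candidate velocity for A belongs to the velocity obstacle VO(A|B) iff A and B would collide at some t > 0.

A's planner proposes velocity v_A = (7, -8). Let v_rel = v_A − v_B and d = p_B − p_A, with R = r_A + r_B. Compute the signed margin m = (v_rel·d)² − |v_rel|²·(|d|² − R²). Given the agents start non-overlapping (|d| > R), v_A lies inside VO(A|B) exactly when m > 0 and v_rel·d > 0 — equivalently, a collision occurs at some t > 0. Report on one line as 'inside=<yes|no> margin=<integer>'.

d = (2, 18),  |d|² = 328;  R = 7+4 = 11,  c = 328−11² = 207
v_rel = (6, -11),  |v_rel|² = 157;  v_rel·d = (6)·(2) + (-11)·(18) = -186
157·t² + 372·t + 207 = 0  ⇒  m = (-186)² − 157·207 = 2097
m = 2097 > 0,  v_rel·d = -186 < 0  ⇒  outside

inside=no margin=2097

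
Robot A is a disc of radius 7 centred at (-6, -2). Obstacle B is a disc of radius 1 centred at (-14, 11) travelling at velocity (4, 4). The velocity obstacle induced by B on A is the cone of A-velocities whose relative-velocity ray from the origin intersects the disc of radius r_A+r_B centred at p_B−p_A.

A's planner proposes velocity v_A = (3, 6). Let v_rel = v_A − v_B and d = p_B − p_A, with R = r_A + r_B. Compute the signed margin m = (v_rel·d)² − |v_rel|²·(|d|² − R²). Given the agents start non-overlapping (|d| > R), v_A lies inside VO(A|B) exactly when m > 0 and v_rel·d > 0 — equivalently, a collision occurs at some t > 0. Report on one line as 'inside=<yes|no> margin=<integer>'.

d = (-8, 13),  |d|² = 233;  R = 7+1 = 8,  c = 233−8² = 169
v_rel = (-1, 2),  |v_rel|² = 5;  v_rel·d = (-1)·(-8) + (2)·(13) = 34
5·t² − 68·t + 169 = 0  ⇒  m = 34² − 5·169 = 311
m = 311 > 0,  v_rel·d = 34 > 0  ⇒  inside

inside=yes margin=311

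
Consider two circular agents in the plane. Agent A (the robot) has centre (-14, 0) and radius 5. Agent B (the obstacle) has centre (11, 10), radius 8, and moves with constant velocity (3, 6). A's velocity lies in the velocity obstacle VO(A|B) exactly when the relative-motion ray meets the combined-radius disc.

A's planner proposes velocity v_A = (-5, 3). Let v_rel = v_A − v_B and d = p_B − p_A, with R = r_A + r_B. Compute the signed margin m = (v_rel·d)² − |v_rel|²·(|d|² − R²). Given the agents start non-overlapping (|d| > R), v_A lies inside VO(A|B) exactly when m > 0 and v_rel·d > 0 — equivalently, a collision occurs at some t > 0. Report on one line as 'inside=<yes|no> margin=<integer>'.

d = (25, 10),  |d|² = 725;  R = 5+8 = 13,  c = 725−13² = 556
v_rel = (-8, -3),  |v_rel|² = 73;  v_rel·d = (-8)·(25) + (-3)·(10) = -230
73·t² + 460·t + 556 = 0  ⇒  m = (-230)² − 73·556 = 12312
m = 12312 > 0,  v_rel·d = -230 < 0  ⇒  outside

inside=no margin=12312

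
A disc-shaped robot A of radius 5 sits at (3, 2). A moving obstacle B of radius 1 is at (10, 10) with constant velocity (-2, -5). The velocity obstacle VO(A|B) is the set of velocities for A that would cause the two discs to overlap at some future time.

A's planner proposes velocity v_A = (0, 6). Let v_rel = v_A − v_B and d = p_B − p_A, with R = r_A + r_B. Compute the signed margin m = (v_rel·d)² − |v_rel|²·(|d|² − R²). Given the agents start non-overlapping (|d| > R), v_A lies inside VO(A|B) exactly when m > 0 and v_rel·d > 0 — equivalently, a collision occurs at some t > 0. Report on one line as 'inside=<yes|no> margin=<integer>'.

d = (7, 8),  |d|² = 113;  R = 5+1 = 6,  c = 113−6² = 77
v_rel = (2, 11),  |v_rel|² = 125;  v_rel·d = (2)·(7) + (11)·(8) = 102
125·t² − 204·t + 77 = 0  ⇒  m = 102² − 125·77 = 779
m = 779 > 0,  v_rel·d = 102 > 0  ⇒  inside

inside=yes margin=779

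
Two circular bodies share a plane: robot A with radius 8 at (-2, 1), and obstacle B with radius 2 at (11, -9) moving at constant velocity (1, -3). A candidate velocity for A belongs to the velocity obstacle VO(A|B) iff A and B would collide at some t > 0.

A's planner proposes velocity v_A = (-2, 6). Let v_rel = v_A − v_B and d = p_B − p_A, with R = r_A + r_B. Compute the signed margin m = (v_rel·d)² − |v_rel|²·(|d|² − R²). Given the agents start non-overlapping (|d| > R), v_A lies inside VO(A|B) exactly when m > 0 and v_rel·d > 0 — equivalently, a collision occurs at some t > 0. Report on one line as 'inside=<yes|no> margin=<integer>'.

d = (13, -10),  |d|² = 269;  R = 8+2 = 10,  c = 269−10² = 169
v_rel = (-3, 9),  |v_rel|² = 90;  v_rel·d = (-3)·(13) + (9)·(-10) = -129
90·t² + 258·t + 169 = 0  ⇒  m = (-129)² − 90·169 = 1431
m = 1431 > 0,  v_rel·d = -129 < 0  ⇒  outside

inside=no margin=1431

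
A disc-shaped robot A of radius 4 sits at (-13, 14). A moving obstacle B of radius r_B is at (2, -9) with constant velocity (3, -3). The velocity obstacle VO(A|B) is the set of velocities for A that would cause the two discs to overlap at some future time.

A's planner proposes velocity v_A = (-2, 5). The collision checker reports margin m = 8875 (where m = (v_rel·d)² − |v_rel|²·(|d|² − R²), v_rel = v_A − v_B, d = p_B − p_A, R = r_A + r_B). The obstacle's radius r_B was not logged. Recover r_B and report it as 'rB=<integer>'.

m = 8875
d = (15, -23);  v_rel = (-5, 8),  |v_rel|² = 89
v_rel×d = (-5)·(-23) − (8)·(15) = -5
since m = R²·89 − (-5)²:  R² = (25 + 8875) / 89 = 100
R = √100 = 10  ⇒  r_B = 10 − 4 = 6

rB=6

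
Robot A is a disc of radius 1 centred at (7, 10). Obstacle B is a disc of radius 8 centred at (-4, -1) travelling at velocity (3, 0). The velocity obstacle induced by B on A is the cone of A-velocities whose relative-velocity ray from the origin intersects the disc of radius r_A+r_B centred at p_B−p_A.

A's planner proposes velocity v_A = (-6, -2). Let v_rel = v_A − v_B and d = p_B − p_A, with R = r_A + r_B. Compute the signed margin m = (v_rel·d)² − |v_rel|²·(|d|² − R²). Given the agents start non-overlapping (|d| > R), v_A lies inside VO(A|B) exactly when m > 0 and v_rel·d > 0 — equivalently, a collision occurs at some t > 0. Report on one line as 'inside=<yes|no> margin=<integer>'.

d = (-11, -11),  |d|² = 242;  R = 1+8 = 9,  c = 242−9² = 161
v_rel = (-9, -2),  |v_rel|² = 85;  v_rel·d = (-9)·(-11) + (-2)·(-11) = 121
85·t² − 242·t + 161 = 0  ⇒  m = 121² − 85·161 = 956
m = 956 > 0,  v_rel·d = 121 > 0  ⇒  inside

inside=yes margin=956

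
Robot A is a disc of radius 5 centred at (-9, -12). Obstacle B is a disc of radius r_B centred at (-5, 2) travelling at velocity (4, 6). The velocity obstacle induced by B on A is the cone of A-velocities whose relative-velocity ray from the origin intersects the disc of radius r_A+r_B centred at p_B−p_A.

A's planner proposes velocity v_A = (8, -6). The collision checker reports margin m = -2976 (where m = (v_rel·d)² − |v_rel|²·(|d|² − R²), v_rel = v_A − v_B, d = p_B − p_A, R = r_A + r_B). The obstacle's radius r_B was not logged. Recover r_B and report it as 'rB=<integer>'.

m = -2976
d = (4, 14);  v_rel = (4, -12),  |v_rel|² = 160
v_rel×d = (4)·(14) − (-12)·(4) = 104
since m = R²·160 − 104²:  R² = (10816 + -2976) / 160 = 49
R = √49 = 7  ⇒  r_B = 7 − 5 = 2

rB=2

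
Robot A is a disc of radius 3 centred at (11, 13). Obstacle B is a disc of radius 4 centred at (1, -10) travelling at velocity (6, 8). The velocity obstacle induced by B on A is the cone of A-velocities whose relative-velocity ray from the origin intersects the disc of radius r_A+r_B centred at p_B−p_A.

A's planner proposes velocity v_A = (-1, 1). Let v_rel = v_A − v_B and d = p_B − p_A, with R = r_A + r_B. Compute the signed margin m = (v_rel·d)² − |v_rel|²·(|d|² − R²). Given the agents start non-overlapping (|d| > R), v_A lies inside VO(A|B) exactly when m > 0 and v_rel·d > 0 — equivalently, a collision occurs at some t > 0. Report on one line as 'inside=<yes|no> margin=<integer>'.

d = (-10, -23),  |d|² = 629;  R = 3+4 = 7,  c = 629−7² = 580
v_rel = (-7, -7),  |v_rel|² = 98;  v_rel·d = (-7)·(-10) + (-7)·(-23) = 231
98·t² − 462·t + 580 = 0  ⇒  m = 231² − 98·580 = -3479
m = -3479 < 0,  v_rel·d = 231 > 0  ⇒  outside

inside=no margin=-3479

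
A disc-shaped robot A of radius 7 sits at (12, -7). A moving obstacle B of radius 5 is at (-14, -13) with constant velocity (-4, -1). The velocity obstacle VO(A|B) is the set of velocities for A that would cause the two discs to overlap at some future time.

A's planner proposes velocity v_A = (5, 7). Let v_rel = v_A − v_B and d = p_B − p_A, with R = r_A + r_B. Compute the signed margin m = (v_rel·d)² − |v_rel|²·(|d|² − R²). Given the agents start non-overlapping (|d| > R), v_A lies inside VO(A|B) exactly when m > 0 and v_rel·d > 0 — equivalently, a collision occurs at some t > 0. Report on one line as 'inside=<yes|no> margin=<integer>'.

d = (-26, -6),  |d|² = 712;  R = 7+5 = 12,  c = 712−12² = 568
v_rel = (9, 8),  |v_rel|² = 145;  v_rel·d = (9)·(-26) + (8)·(-6) = -282
145·t² + 564·t + 568 = 0  ⇒  m = (-282)² − 145·568 = -2836
m = -2836 < 0,  v_rel·d = -282 < 0  ⇒  outside

inside=no margin=-2836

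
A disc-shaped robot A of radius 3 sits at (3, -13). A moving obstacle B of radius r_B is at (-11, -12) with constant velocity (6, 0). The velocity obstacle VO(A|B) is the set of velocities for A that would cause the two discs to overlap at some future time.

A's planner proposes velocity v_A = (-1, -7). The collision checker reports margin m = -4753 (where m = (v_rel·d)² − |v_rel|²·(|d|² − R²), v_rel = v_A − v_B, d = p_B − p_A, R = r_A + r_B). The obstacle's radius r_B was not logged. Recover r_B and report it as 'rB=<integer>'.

m = -4753
d = (-14, 1);  v_rel = (-7, -7),  |v_rel|² = 98
v_rel×d = (-7)·(1) − (-7)·(-14) = -105
since m = R²·98 − (-105)²:  R² = (11025 + -4753) / 98 = 64
R = √64 = 8  ⇒  r_B = 8 − 3 = 5

rB=5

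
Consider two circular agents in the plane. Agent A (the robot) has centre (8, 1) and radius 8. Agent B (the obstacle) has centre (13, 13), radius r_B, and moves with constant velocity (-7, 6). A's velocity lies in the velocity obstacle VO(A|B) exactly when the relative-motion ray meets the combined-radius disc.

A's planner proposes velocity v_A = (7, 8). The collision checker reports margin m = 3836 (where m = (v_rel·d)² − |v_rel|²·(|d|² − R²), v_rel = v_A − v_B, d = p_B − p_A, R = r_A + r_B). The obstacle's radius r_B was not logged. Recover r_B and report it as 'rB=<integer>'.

m = 3836
d = (5, 12);  v_rel = (14, 2),  |v_rel|² = 200
v_rel×d = (14)·(12) − (2)·(5) = 158
since m = R²·200 − 158²:  R² = (24964 + 3836) / 200 = 144
R = √144 = 12  ⇒  r_B = 12 − 8 = 4

rB=4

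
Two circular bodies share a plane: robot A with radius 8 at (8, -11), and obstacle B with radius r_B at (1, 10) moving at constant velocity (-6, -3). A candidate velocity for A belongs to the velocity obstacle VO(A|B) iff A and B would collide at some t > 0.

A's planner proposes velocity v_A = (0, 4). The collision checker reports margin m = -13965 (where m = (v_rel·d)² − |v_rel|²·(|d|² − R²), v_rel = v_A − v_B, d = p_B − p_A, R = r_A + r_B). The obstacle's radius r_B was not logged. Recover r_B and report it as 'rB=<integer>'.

m = -13965
d = (-7, 21);  v_rel = (6, 7),  |v_rel|² = 85
v_rel×d = (6)·(21) − (7)·(-7) = 175
since m = R²·85 − 175²:  R² = (30625 + -13965) / 85 = 196
R = √196 = 14  ⇒  r_B = 14 − 8 = 6

rB=6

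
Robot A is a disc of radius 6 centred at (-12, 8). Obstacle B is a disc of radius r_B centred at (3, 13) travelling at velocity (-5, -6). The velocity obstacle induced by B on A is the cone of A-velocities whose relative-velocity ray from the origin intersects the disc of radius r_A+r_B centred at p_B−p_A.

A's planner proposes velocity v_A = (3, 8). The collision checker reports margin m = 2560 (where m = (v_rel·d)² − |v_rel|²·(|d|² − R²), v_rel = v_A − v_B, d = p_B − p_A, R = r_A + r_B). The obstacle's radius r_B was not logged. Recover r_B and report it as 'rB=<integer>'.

m = 2560
d = (15, 5);  v_rel = (8, 14),  |v_rel|² = 260
v_rel×d = (8)·(5) − (14)·(15) = -170
since m = R²·260 − (-170)²:  R² = (28900 + 2560) / 260 = 121
R = √121 = 11  ⇒  r_B = 11 − 6 = 5

rB=5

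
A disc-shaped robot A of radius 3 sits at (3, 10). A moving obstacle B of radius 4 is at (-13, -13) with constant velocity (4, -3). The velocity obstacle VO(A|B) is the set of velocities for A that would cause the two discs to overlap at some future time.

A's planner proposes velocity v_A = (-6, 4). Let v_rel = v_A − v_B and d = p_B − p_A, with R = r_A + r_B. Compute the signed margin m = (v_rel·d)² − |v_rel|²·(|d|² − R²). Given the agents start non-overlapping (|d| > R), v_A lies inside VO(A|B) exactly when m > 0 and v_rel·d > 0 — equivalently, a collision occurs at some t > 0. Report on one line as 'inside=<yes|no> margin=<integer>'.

d = (-16, -23),  |d|² = 785;  R = 3+4 = 7,  c = 785−7² = 736
v_rel = (-10, 7),  |v_rel|² = 149;  v_rel·d = (-10)·(-16) + (7)·(-23) = -1
149·t² + 2·t + 736 = 0  ⇒  m = (-1)² − 149·736 = -109663
m = -109663 < 0,  v_rel·d = -1 < 0  ⇒  outside

inside=no margin=-109663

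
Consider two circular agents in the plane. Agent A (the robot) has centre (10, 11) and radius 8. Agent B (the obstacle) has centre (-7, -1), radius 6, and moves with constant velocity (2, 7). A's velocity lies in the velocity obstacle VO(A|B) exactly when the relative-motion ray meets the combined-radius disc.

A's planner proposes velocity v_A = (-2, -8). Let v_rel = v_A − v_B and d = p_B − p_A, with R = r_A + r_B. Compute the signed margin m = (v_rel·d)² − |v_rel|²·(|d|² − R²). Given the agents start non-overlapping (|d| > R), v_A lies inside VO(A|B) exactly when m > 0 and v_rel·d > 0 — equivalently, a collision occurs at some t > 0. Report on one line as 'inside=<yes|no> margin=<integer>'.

d = (-17, -12),  |d|² = 433;  R = 8+6 = 14,  c = 433−14² = 237
v_rel = (-4, -15),  |v_rel|² = 241;  v_rel·d = (-4)·(-17) + (-15)·(-12) = 248
241·t² − 496·t + 237 = 0  ⇒  m = 248² − 241·237 = 4387
m = 4387 > 0,  v_rel·d = 248 > 0  ⇒  inside

inside=yes margin=4387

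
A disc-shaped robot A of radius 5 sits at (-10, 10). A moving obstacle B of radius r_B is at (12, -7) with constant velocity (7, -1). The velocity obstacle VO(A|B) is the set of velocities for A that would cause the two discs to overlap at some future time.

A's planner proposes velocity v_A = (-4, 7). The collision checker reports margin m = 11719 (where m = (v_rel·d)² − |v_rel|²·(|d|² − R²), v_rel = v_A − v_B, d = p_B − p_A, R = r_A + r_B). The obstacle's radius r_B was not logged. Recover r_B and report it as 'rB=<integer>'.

m = 11719
d = (22, -17);  v_rel = (-11, 8),  |v_rel|² = 185
v_rel×d = (-11)·(-17) − (8)·(22) = 11
since m = R²·185 − 11²:  R² = (121 + 11719) / 185 = 64
R = √64 = 8  ⇒  r_B = 8 − 5 = 3

rB=3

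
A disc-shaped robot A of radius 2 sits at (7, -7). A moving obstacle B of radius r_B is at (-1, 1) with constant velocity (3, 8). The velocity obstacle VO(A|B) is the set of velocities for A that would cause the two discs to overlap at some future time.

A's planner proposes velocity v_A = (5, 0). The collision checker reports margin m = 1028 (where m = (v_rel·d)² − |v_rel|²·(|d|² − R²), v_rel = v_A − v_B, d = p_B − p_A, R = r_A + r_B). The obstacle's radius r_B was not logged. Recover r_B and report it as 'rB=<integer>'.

m = 1028
d = (-8, 8);  v_rel = (2, -8),  |v_rel|² = 68
v_rel×d = (2)·(8) − (-8)·(-8) = -48
since m = R²·68 − (-48)²:  R² = (2304 + 1028) / 68 = 49
R = √49 = 7  ⇒  r_B = 7 − 2 = 5

rB=5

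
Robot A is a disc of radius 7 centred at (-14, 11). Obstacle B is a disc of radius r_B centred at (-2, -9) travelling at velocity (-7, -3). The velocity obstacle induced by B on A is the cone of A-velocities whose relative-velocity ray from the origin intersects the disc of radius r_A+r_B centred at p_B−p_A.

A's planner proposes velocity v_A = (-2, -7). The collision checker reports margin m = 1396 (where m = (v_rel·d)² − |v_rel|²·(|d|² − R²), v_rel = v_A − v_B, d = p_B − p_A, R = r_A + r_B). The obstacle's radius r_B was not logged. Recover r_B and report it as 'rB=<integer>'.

m = 1396
d = (12, -20);  v_rel = (5, -4),  |v_rel|² = 41
v_rel×d = (5)·(-20) − (-4)·(12) = -52
since m = R²·41 − (-52)²:  R² = (2704 + 1396) / 41 = 100
R = √100 = 10  ⇒  r_B = 10 − 7 = 3

rB=3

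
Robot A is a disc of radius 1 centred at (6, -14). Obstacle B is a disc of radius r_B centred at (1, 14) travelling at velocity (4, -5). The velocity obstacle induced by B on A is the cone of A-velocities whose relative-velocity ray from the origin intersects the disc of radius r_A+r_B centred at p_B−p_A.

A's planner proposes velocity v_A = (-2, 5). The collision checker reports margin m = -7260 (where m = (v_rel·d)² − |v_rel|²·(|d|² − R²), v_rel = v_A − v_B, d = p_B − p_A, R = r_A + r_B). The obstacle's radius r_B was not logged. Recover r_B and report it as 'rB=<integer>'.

m = -7260
d = (-5, 28);  v_rel = (-6, 10),  |v_rel|² = 136
v_rel×d = (-6)·(28) − (10)·(-5) = -118
since m = R²·136 − (-118)²:  R² = (13924 + -7260) / 136 = 49
R = √49 = 7  ⇒  r_B = 7 − 1 = 6

rB=6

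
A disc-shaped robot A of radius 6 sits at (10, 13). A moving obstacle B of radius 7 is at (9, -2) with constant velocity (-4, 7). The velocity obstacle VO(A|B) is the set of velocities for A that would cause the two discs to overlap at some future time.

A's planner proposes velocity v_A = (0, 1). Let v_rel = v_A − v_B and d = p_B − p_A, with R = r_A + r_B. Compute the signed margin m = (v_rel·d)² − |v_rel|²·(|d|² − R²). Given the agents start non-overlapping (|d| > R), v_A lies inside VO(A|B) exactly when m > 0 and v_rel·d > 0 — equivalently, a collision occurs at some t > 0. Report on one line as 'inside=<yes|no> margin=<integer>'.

d = (-1, -15),  |d|² = 226;  R = 6+7 = 13,  c = 226−13² = 57
v_rel = (4, -6),  |v_rel|² = 52;  v_rel·d = (4)·(-1) + (-6)·(-15) = 86
52·t² − 172·t + 57 = 0  ⇒  m = 86² − 52·57 = 4432
m = 4432 > 0,  v_rel·d = 86 > 0  ⇒  inside

inside=yes margin=4432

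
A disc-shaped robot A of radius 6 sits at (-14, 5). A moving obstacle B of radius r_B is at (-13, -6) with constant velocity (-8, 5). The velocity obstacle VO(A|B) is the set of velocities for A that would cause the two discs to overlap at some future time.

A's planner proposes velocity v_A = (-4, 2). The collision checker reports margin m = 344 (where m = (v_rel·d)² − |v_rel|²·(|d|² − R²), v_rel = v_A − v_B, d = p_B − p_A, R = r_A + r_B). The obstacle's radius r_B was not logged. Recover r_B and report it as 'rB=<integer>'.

m = 344
d = (1, -11);  v_rel = (4, -3),  |v_rel|² = 25
v_rel×d = (4)·(-11) − (-3)·(1) = -41
since m = R²·25 − (-41)²:  R² = (1681 + 344) / 25 = 81
R = √81 = 9  ⇒  r_B = 9 − 6 = 3

rB=3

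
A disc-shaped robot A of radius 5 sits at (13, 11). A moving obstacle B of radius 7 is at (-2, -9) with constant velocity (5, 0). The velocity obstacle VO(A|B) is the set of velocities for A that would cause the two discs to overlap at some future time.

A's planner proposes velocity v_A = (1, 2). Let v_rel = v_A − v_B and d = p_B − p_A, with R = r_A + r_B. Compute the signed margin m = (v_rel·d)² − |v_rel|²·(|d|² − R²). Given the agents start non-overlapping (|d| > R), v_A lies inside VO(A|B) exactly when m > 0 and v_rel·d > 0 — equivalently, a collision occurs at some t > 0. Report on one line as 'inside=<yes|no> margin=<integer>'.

d = (-15, -20),  |d|² = 625;  R = 5+7 = 12,  c = 625−12² = 481
v_rel = (-4, 2),  |v_rel|² = 20;  v_rel·d = (-4)·(-15) + (2)·(-20) = 20
20·t² − 40·t + 481 = 0  ⇒  m = 20² − 20·481 = -9220
m = -9220 < 0,  v_rel·d = 20 > 0  ⇒  outside

inside=no margin=-9220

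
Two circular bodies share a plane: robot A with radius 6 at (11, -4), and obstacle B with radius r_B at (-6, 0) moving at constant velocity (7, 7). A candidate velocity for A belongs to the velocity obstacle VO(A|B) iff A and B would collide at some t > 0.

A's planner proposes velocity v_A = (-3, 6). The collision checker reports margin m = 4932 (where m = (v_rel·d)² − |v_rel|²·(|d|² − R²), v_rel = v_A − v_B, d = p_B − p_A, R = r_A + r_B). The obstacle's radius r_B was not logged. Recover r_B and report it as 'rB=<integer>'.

m = 4932
d = (-17, 4);  v_rel = (-10, -1),  |v_rel|² = 101
v_rel×d = (-10)·(4) − (-1)·(-17) = -57
since m = R²·101 − (-57)²:  R² = (3249 + 4932) / 101 = 81
R = √81 = 9  ⇒  r_B = 9 − 6 = 3

rB=3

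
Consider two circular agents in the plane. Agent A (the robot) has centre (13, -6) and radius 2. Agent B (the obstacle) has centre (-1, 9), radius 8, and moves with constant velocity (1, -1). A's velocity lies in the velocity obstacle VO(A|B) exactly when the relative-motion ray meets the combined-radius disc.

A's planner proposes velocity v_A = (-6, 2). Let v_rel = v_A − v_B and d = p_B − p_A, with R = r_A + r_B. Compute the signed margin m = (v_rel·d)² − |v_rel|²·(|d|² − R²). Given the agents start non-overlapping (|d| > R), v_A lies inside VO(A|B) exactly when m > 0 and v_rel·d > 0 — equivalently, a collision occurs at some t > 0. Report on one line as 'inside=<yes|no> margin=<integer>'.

d = (-14, 15),  |d|² = 421;  R = 2+8 = 10,  c = 421−10² = 321
v_rel = (-7, 3),  |v_rel|² = 58;  v_rel·d = (-7)·(-14) + (3)·(15) = 143
58·t² − 286·t + 321 = 0  ⇒  m = 143² − 58·321 = 1831
m = 1831 > 0,  v_rel·d = 143 > 0  ⇒  inside

inside=yes margin=1831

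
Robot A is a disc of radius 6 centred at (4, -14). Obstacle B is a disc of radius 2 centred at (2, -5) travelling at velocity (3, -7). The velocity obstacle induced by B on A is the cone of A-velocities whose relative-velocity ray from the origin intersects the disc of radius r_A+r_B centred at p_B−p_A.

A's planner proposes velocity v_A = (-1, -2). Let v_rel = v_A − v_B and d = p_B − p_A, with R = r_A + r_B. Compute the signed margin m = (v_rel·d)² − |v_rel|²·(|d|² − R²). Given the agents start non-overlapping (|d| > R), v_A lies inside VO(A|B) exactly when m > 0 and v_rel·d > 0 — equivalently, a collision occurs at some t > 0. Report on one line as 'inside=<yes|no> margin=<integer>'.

d = (-2, 9),  |d|² = 85;  R = 6+2 = 8,  c = 85−8² = 21
v_rel = (-4, 5),  |v_rel|² = 41;  v_rel·d = (-4)·(-2) + (5)·(9) = 53
41·t² − 106·t + 21 = 0  ⇒  m = 53² − 41·21 = 1948
m = 1948 > 0,  v_rel·d = 53 > 0  ⇒  inside

inside=yes margin=1948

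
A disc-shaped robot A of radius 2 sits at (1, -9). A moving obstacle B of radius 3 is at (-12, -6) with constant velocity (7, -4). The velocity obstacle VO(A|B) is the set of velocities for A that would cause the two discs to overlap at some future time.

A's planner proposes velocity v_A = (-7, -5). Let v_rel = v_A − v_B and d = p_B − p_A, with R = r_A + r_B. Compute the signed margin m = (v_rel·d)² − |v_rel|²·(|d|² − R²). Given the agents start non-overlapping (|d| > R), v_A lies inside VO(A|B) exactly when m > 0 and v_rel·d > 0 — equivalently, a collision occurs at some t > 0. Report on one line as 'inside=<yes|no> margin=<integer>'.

d = (-13, 3),  |d|² = 178;  R = 2+3 = 5,  c = 178−5² = 153
v_rel = (-14, -1),  |v_rel|² = 197;  v_rel·d = (-14)·(-13) + (-1)·(3) = 179
197·t² − 358·t + 153 = 0  ⇒  m = 179² − 197·153 = 1900
m = 1900 > 0,  v_rel·d = 179 > 0  ⇒  inside

inside=yes margin=1900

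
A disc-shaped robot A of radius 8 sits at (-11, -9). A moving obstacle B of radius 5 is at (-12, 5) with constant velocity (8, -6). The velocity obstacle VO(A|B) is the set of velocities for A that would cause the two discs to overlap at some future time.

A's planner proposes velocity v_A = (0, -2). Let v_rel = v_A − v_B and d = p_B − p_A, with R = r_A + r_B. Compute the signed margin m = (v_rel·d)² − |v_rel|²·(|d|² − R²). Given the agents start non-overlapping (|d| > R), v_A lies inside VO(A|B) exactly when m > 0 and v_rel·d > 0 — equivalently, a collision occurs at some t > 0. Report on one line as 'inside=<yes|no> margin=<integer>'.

d = (-1, 14),  |d|² = 197;  R = 8+5 = 13,  c = 197−13² = 28
v_rel = (-8, 4),  |v_rel|² = 80;  v_rel·d = (-8)·(-1) + (4)·(14) = 64
80·t² − 128·t + 28 = 0  ⇒  m = 64² − 80·28 = 1856
m = 1856 > 0,  v_rel·d = 64 > 0  ⇒  inside

inside=yes margin=1856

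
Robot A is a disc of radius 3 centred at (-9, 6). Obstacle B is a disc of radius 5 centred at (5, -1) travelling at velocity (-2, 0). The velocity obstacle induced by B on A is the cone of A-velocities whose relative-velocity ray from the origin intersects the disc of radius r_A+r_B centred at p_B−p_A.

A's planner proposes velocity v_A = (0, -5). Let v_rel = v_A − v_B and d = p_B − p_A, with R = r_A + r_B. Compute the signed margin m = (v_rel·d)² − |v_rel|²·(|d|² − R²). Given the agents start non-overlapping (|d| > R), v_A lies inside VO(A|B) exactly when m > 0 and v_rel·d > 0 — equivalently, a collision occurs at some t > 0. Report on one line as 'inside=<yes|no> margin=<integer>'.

d = (14, -7),  |d|² = 245;  R = 3+5 = 8,  c = 245−8² = 181
v_rel = (2, -5),  |v_rel|² = 29;  v_rel·d = (2)·(14) + (-5)·(-7) = 63
29·t² − 126·t + 181 = 0  ⇒  m = 63² − 29·181 = -1280
m = -1280 < 0,  v_rel·d = 63 > 0  ⇒  outside

inside=no margin=-1280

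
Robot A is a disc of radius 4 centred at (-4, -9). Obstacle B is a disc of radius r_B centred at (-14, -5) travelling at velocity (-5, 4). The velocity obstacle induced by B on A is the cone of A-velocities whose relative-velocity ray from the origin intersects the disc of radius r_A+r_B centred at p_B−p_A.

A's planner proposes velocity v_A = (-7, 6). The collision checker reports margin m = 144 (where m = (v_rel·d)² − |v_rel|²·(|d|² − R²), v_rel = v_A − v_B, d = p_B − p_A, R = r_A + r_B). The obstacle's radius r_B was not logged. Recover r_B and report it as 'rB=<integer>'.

m = 144
d = (-10, 4);  v_rel = (-2, 2),  |v_rel|² = 8
v_rel×d = (-2)·(4) − (2)·(-10) = 12
since m = R²·8 − 12²:  R² = (144 + 144) / 8 = 36
R = √36 = 6  ⇒  r_B = 6 − 4 = 2

rB=2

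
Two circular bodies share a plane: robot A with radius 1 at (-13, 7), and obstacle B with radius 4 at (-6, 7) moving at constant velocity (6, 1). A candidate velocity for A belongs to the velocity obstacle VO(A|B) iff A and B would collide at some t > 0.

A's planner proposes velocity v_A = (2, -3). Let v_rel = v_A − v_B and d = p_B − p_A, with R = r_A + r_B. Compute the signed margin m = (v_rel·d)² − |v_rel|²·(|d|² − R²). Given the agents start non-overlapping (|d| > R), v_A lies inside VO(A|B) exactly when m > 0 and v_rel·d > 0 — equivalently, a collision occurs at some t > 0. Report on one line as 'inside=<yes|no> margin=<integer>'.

d = (7, 0),  |d|² = 49;  R = 1+4 = 5,  c = 49−5² = 24
v_rel = (-4, -4),  |v_rel|² = 32;  v_rel·d = (-4)·(7) + (-4)·(0) = -28
32·t² + 56·t + 24 = 0  ⇒  m = (-28)² − 32·24 = 16
m = 16 > 0,  v_rel·d = -28 < 0  ⇒  outside

inside=no margin=16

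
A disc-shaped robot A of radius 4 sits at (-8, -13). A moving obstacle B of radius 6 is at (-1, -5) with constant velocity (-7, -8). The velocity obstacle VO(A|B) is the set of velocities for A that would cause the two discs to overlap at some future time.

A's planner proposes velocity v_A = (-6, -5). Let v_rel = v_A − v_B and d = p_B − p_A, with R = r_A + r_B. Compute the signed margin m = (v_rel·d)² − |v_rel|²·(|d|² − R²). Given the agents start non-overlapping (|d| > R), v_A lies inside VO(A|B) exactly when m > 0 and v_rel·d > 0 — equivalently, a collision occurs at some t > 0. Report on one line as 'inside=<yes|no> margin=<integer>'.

d = (7, 8),  |d|² = 113;  R = 4+6 = 10,  c = 113−10² = 13
v_rel = (1, 3),  |v_rel|² = 10;  v_rel·d = (1)·(7) + (3)·(8) = 31
10·t² − 62·t + 13 = 0  ⇒  m = 31² − 10·13 = 831
m = 831 > 0,  v_rel·d = 31 > 0  ⇒  inside

inside=yes margin=831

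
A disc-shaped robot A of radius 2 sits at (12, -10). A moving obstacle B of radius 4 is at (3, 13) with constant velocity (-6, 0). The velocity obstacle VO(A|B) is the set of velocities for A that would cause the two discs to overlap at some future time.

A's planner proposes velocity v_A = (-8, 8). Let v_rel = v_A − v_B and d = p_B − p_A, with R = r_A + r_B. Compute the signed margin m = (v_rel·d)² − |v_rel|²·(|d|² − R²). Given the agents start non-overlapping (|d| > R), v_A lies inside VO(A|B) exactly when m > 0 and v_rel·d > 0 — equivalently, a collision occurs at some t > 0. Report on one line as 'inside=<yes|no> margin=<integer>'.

d = (-9, 23),  |d|² = 610;  R = 2+4 = 6,  c = 610−6² = 574
v_rel = (-2, 8),  |v_rel|² = 68;  v_rel·d = (-2)·(-9) + (8)·(23) = 202
68·t² − 404·t + 574 = 0  ⇒  m = 202² − 68·574 = 1772
m = 1772 > 0,  v_rel·d = 202 > 0  ⇒  inside

inside=yes margin=1772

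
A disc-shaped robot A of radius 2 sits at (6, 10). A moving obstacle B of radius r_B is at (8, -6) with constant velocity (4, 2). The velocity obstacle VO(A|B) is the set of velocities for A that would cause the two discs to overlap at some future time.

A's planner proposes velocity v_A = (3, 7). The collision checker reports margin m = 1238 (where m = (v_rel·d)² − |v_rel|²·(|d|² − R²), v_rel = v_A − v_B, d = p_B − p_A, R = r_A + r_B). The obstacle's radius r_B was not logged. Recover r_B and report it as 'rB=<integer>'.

m = 1238
d = (2, -16);  v_rel = (-1, 5),  |v_rel|² = 26
v_rel×d = (-1)·(-16) − (5)·(2) = 6
since m = R²·26 − 6²:  R² = (36 + 1238) / 26 = 49
R = √49 = 7  ⇒  r_B = 7 − 2 = 5

rB=5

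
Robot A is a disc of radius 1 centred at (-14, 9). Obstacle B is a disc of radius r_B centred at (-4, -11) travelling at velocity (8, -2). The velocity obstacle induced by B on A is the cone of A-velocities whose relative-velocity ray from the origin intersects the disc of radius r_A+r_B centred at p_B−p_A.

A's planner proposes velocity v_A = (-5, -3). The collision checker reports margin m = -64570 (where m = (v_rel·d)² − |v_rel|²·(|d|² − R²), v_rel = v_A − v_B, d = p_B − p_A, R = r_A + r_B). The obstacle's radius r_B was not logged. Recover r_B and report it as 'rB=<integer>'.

m = -64570
d = (10, -20);  v_rel = (-13, -1),  |v_rel|² = 170
v_rel×d = (-13)·(-20) − (-1)·(10) = 270
since m = R²·170 − 270²:  R² = (72900 + -64570) / 170 = 49
R = √49 = 7  ⇒  r_B = 7 − 1 = 6

rB=6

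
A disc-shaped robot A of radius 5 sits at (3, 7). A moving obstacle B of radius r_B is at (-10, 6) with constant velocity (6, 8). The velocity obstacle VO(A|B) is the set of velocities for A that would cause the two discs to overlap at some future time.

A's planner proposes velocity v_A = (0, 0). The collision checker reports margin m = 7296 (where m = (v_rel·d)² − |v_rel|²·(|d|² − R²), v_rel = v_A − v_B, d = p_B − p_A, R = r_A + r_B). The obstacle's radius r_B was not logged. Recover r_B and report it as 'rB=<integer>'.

m = 7296
d = (-13, -1);  v_rel = (-6, -8),  |v_rel|² = 100
v_rel×d = (-6)·(-1) − (-8)·(-13) = -98
since m = R²·100 − (-98)²:  R² = (9604 + 7296) / 100 = 169
R = √169 = 13  ⇒  r_B = 13 − 5 = 8

rB=8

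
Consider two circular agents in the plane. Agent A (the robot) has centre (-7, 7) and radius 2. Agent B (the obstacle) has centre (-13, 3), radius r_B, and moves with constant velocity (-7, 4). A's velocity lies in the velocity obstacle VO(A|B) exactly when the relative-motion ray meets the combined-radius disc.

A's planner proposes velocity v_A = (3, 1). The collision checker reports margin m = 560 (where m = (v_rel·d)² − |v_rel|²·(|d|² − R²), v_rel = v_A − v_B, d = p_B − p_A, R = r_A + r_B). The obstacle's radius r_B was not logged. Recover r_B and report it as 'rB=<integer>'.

m = 560
d = (-6, -4);  v_rel = (10, -3),  |v_rel|² = 109
v_rel×d = (10)·(-4) − (-3)·(-6) = -58
since m = R²·109 − (-58)²:  R² = (3364 + 560) / 109 = 36
R = √36 = 6  ⇒  r_B = 6 − 2 = 4

rB=4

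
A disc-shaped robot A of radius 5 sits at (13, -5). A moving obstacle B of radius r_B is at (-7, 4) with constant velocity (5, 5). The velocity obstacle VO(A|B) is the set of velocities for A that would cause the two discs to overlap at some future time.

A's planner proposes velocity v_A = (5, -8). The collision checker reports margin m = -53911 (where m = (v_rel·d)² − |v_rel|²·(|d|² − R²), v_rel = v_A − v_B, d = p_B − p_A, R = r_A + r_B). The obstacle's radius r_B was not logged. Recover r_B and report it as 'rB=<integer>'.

m = -53911
d = (-20, 9);  v_rel = (0, -13),  |v_rel|² = 169
v_rel×d = (0)·(9) − (-13)·(-20) = -260
since m = R²·169 − (-260)²:  R² = (67600 + -53911) / 169 = 81
R = √81 = 9  ⇒  r_B = 9 − 5 = 4

rB=4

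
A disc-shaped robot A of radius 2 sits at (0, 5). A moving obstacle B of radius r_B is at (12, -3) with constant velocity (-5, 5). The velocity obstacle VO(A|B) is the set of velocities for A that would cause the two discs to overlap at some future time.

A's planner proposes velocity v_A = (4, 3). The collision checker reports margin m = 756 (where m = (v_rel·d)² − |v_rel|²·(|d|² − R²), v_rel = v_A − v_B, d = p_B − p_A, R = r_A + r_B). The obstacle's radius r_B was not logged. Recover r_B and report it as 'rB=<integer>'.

m = 756
d = (12, -8);  v_rel = (9, -2),  |v_rel|² = 85
v_rel×d = (9)·(-8) − (-2)·(12) = -48
since m = R²·85 − (-48)²:  R² = (2304 + 756) / 85 = 36
R = √36 = 6  ⇒  r_B = 6 − 2 = 4

rB=4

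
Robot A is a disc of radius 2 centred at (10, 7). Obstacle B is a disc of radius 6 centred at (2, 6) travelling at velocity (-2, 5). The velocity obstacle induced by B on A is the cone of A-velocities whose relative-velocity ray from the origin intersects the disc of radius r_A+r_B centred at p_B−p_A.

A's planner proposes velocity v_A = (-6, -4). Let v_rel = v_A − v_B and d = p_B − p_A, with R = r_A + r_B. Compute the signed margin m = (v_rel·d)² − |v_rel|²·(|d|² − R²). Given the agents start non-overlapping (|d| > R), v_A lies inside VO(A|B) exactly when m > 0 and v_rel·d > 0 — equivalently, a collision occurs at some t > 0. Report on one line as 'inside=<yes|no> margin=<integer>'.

d = (-8, -1),  |d|² = 65;  R = 2+6 = 8,  c = 65−8² = 1
v_rel = (-4, -9),  |v_rel|² = 97;  v_rel·d = (-4)·(-8) + (-9)·(-1) = 41
97·t² − 82·t + 1 = 0  ⇒  m = 41² − 97·1 = 1584
m = 1584 > 0,  v_rel·d = 41 > 0  ⇒  inside

inside=yes margin=1584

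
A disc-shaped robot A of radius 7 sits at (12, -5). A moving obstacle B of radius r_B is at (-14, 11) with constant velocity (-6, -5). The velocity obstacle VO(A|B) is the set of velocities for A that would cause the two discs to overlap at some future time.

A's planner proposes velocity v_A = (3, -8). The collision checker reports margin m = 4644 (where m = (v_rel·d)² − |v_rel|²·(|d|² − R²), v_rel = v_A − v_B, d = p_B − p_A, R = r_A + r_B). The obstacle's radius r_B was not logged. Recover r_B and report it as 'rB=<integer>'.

m = 4644
d = (-26, 16);  v_rel = (9, -3),  |v_rel|² = 90
v_rel×d = (9)·(16) − (-3)·(-26) = 66
since m = R²·90 − 66²:  R² = (4356 + 4644) / 90 = 100
R = √100 = 10  ⇒  r_B = 10 − 7 = 3

rB=3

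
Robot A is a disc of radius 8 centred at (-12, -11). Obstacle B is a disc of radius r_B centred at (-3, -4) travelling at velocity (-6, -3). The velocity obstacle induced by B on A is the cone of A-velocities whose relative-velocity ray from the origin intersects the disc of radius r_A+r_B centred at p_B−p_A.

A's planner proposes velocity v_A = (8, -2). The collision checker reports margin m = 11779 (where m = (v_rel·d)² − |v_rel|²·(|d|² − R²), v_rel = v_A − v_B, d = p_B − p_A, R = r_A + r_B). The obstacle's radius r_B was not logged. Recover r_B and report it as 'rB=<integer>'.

m = 11779
d = (9, 7);  v_rel = (14, 1),  |v_rel|² = 197
v_rel×d = (14)·(7) − (1)·(9) = 89
since m = R²·197 − 89²:  R² = (7921 + 11779) / 197 = 100
R = √100 = 10  ⇒  r_B = 10 − 8 = 2

rB=2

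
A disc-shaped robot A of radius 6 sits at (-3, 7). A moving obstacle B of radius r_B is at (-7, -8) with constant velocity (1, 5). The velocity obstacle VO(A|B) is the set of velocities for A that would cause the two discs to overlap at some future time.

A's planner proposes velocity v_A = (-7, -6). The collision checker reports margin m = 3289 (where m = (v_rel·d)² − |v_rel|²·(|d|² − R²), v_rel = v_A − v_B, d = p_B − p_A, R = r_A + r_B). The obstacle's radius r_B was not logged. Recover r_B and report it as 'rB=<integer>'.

m = 3289
d = (-4, -15);  v_rel = (-8, -11),  |v_rel|² = 185
v_rel×d = (-8)·(-15) − (-11)·(-4) = 76
since m = R²·185 − 76²:  R² = (5776 + 3289) / 185 = 49
R = √49 = 7  ⇒  r_B = 7 − 6 = 1

rB=1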